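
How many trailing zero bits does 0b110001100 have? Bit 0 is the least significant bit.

0b110001100 = 110001100
Trailing zeros: 2, so the lowest set bit is bit 2 (value 4).

2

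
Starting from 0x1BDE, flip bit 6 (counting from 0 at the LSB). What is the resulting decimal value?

x = 1101111011110
bit 6 is currently 1; toggle it via x ^ (1 << 6) = x ^ 64
→ 1101110011110 = 7070

7070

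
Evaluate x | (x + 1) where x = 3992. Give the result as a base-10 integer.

3993

x = 111110011000 = 3992
x + 1 = 111110011001
OR    = 111110011001 = 3993
(x | (x + 1) sets the lowest cleared bit.)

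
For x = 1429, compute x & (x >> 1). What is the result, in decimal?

128

x = 10110010101 = 1429
x>>1 = 01011001010
AND  = 00010000000 = 128
(x & (x >> 1) has a 1 wherever x has two consecutive 1 bits.)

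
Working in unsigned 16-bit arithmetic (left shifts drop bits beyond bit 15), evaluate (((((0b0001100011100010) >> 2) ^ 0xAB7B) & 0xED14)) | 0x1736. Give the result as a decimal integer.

0b0001100011100010 = 0001100011100010
→ >> 2 → 0000011000111000 = 1592
0xAB7B = 1010101101111011
→ ^ → 1010110101000011 = 44355
0xED14 = 1110110100010100
→ & → 1010110100000000 = 44288
0x1736 = 0001011100110110
→ | → 1011111100110110 = 48950

48950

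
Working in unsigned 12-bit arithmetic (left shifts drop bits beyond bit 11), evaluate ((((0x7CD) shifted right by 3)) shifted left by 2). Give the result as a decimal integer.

0x7CD = 011111001101
→ shifted right by 3 → 000011111001 = 249
→ shifted left by 2 (mod 2^12) → 001111100100 = 996

996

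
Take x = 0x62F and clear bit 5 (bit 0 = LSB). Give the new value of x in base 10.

1551

x = 011000101111
bit 5 is currently 1; clear it via x & ~(1 << 5) = x & ~32
→ 011000001111 = 1551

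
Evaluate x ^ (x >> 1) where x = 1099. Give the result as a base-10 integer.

1646

x = 10001001011 = 1099
x>>1 = 01000100101
XOR  = 11001101110 = 1646
(x ^ (x >> 1) gives the standard binary-reflected Gray code of x.)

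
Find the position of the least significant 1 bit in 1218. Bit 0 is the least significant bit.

1

1218 = 10011000010
Trailing zeros: 1, so the lowest set bit is bit 1 (value 2).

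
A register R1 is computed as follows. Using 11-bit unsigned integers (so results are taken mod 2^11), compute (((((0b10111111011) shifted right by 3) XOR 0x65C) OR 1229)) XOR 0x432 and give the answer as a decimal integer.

0b10111111011 = 10111111011
→ shifted right by 3 → 00010111111 = 191
0x65C = 11001011100
→ XOR → 11011100011 = 1763
1229 = 10011001101
→ OR → 11011101111 = 1775
0x432 = 10000110010
→ XOR → 01011011101 = 733

733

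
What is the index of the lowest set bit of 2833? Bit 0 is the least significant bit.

0

2833 = 101100010001
Trailing zeros: 0, so the lowest set bit is bit 0 (value 1).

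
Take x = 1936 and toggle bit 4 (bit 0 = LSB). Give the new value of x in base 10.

x = 0011110010000
bit 4 is currently 1; toggle it via x ^ (1 << 4) = x ^ 16
→ 0011110000000 = 1920

1920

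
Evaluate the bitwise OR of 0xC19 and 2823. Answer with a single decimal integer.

3871

0xC19 = 110000011001
2823 = 101100000111
 OR → 111100011111 = 3871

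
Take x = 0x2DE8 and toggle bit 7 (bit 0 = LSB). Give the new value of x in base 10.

11624

x = 10110111101000
bit 7 is currently 1; toggle it via x ^ (1 << 7) = x ^ 128
→ 10110101101000 = 11624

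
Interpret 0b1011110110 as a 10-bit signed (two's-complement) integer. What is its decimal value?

-266

pattern = 1011110110 (MSB is 1 ⇒ negative)
Invert: 0100001001, add 1 → 0100001010 = 266, so the value is -266.
(Equivalently: 758 - 2^10 = 758 - 1024 = -266.)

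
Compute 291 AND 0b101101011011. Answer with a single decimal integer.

259

291 = 000100100011
b = 101101011011
AND → 000100000011 = 259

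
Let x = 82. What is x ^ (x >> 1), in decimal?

123

x = 1010010 = 82
x>>1 = 0101001
XOR  = 1111011 = 123
(x ^ (x >> 1) gives the standard binary-reflected Gray code of x.)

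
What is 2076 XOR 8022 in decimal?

5962

2076 = 0100000011100
8022 = 1111101010110
XOR → 1011101001010 = 5962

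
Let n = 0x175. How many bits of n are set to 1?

0x175 = 101110101
Count the 1s: 1 + 1 + 1 + 1 + 1 + 1 = 6

6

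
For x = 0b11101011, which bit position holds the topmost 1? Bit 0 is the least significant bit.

7

0b11101011 = 11101011
The topmost 1 is at position 7 (since 2^7 = 128 ≤ 235 < 256).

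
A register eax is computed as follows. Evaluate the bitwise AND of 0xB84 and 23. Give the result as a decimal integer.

0xB84 = 101110000100
23 = 000000010111
AND → 000000000100 = 4

4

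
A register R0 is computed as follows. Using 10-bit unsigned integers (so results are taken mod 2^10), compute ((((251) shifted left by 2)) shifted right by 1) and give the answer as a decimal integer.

502

251 = 0011111011
→ shifted left by 2 (mod 2^10) → 1111101100 = 1004
→ shifted right by 1 → 0111110110 = 502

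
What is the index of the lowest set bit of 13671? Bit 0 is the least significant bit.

0

13671 = 11010101100111
Trailing zeros: 0, so the lowest set bit is bit 0 (value 1).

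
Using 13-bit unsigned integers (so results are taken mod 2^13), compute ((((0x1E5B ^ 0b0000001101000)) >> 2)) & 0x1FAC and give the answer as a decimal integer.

1932

0x1E5B = 1111001011011
0b0000001101000 = 0000001101000
→ ^ → 1111000110011 = 7731
→ >> 2 → 0011110001100 = 1932
0x1FAC = 1111110101100
→ & → 0011110001100 = 1932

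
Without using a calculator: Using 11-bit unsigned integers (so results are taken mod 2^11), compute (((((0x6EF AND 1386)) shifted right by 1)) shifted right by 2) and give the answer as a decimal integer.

141

0x6EF = 11011101111
1386 = 10101101010
→ AND → 10001101010 = 1130
→ shifted right by 1 → 01000110101 = 565
→ shifted right by 2 → 00010001101 = 141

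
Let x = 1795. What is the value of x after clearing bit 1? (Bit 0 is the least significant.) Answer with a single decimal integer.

x = 0011100000011
bit 1 is currently 1; clear it via x & ~(1 << 1) = x & ~2
→ 0011100000001 = 1793

1793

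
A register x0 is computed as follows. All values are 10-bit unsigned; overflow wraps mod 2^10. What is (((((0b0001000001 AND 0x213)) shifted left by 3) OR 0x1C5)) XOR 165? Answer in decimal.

360

0b0001000001 = 0001000001
0x213 = 1000010011
→ AND → 0000000001 = 1
→ shifted left by 3 (mod 2^10) → 0000001000 = 8
0x1C5 = 0111000101
→ OR → 0111001101 = 461
165 = 0010100101
→ XOR → 0101101000 = 360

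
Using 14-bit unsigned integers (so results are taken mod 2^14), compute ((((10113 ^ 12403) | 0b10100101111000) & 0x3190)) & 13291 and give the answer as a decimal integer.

12672

10113 = 10011110000001
12403 = 11000001110011
→ ^ → 01011111110010 = 6130
0b10100101111000 = 10100101111000
→ | → 11111111111010 = 16378
0x3190 = 11000110010000
→ & → 11000110010000 = 12688
13291 = 11001111101011
→ & → 11000110000000 = 12672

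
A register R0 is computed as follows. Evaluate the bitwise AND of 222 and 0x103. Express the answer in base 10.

222 = 011011110
0x103 = 100000011
AND → 000000010 = 2

2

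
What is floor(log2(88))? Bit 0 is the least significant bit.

6

88 = 1011000
The topmost 1 is at position 6 (since 2^6 = 64 ≤ 88 < 128).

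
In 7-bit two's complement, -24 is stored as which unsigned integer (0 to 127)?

24 in 7 bits: 0011000
Invert: 1100111
Add 1:  1101000 = 104
(Check: 2^7 - 24 = 128 - 24 = 104.)

104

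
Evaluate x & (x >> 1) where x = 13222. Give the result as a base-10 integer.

4482

x = 11001110100110 = 13222
x>>1 = 01100111010011
AND  = 01000110000010 = 4482
(x & (x >> 1) has a 1 wherever x has two consecutive 1 bits.)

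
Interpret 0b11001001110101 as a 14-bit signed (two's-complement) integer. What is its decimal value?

pattern = 11001001110101 (MSB is 1 ⇒ negative)
Invert: 00110110001010, add 1 → 00110110001011 = 3467, so the value is -3467.
(Equivalently: 12917 - 2^14 = 12917 - 16384 = -3467.)

-3467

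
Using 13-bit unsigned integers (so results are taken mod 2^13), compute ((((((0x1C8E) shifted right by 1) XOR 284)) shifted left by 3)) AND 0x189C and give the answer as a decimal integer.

6296

0x1C8E = 1110010001110
→ shifted right by 1 → 0111001000111 = 3655
284 = 0000100011100
→ XOR → 0111101011011 = 3931
→ shifted left by 3 (mod 2^13) → 1101011011000 = 6872
0x189C = 1100010011100
→ AND → 1100010011000 = 6296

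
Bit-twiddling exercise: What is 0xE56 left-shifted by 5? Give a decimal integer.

117440

0xE56 = 00000111001010110
shift left by 5 → 11100101011000000 = 117440
(equivalently, 3670 × 2^5 = 3670 × 32)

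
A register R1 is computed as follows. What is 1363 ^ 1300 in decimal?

1363 = 10101010011
1300 = 10100010100
XOR → 00001000111 = 71

71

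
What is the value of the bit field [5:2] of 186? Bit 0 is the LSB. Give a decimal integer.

v = 010111010
Shift right by 2: 0101110
Mask low 4 bits: 1110 = 14

14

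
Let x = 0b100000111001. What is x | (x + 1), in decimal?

x = 100000111001 = 2105
x + 1 = 100000111010
OR    = 100000111011 = 2107
(x | (x + 1) sets the lowest cleared bit.)

2107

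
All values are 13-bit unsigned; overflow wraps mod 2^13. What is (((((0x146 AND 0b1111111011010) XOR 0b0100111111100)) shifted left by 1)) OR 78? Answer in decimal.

0x146 = 0000101000110
0b1111111011010 = 1111111011010
→ AND → 0000101000010 = 322
0b0100111111100 = 0100111111100
→ XOR → 0100010111110 = 2238
→ shifted left by 1 (mod 2^13) → 1000101111100 = 4476
78 = 0000001001110
→ OR → 1000101111110 = 4478

4478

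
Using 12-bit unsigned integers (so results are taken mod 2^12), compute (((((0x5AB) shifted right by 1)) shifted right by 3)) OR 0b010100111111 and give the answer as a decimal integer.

1407

0x5AB = 010110101011
→ shifted right by 1 → 001011010101 = 725
→ shifted right by 3 → 000001011010 = 90
0b010100111111 = 010100111111
→ OR → 010101111111 = 1407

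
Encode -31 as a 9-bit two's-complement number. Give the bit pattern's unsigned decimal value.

481

31 in 9 bits: 000011111
Invert: 111100000
Add 1:  111100001 = 481
(Check: 2^9 - 31 = 512 - 31 = 481.)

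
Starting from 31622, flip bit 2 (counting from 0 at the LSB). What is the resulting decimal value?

x = 0111101110000110
bit 2 is currently 1; toggle it via x ^ (1 << 2) = x ^ 4
→ 0111101110000010 = 31618

31618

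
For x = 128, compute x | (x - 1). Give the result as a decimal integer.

x = 10000000 = 128
x - 1 = 01111111
OR    = 11111111 = 255
(x | (x - 1) sets all bits below the lowest set bit.)

255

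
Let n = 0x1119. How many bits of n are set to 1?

0x1119 = 1000100011001
Count the 1s: 1 + 1 + 1 + 1 + 1 = 5

5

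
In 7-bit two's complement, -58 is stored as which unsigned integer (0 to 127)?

58 in 7 bits: 0111010
Invert: 1000101
Add 1:  1000110 = 70
(Check: 2^7 - 58 = 128 - 58 = 70.)

70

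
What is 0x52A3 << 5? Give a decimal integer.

676960

0x52A3 = 00000101001010100011
shift left by 5 → 10100101010001100000 = 676960
(equivalently, 21155 × 2^5 = 21155 × 32)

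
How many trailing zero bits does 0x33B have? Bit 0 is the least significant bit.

0x33B = 1100111011
Trailing zeros: 0, so the lowest set bit is bit 0 (value 1).

0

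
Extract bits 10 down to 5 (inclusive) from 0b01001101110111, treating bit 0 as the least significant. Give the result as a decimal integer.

27

v = 01001101110111
Shift right by 5: 010011011
Mask low 6 bits: 011011 = 27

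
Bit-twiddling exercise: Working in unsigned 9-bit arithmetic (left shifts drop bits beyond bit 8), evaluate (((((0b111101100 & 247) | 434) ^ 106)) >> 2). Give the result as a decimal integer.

103

0b111101100 = 111101100
247 = 011110111
→ & → 011100100 = 228
434 = 110110010
→ | → 111110110 = 502
106 = 001101010
→ ^ → 110011100 = 412
→ >> 2 → 001100111 = 103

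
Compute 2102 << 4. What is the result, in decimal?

2102 = 0000100000110110
shift left by 4 → 1000001101100000 = 33632
(equivalently, 2102 × 2^4 = 2102 × 16)

33632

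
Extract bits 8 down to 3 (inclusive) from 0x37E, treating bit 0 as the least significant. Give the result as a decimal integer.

47

v = 1101111110
Shift right by 3: 1101111
Mask low 6 bits: 101111 = 47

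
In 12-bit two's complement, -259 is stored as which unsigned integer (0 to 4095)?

259 in 12 bits: 000100000011
Invert: 111011111100
Add 1:  111011111101 = 3837
(Check: 2^12 - 259 = 4096 - 259 = 3837.)

3837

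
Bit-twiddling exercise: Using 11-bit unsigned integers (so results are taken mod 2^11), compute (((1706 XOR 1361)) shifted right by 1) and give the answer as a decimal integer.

1706 = 11010101010
1361 = 10101010001
→ XOR → 01111111011 = 1019
→ shifted right by 1 → 00111111101 = 509

509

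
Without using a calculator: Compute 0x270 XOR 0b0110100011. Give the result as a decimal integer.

0x270 = 1001110000
b = 0110100011
XOR → 1111010011 = 979

979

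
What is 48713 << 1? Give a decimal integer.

97426

48713 = 01011111001001001
shift left by 1 → 10111110010010010 = 97426
(equivalently, 48713 × 2^1 = 48713 × 2)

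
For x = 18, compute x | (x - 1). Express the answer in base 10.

x = 10010 = 18
x - 1 = 10001
OR    = 10011 = 19
(x | (x - 1) sets all bits below the lowest set bit.)

19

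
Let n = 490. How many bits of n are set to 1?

6

490 = 111101010
Count the 1s: 1 + 1 + 1 + 1 + 1 + 1 = 6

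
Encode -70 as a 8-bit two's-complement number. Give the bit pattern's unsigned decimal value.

186

70 in 8 bits: 01000110
Invert: 10111001
Add 1:  10111010 = 186
(Check: 2^8 - 70 = 256 - 70 = 186.)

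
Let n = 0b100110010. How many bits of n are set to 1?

n = 100110010
Count the 1s: 1 + 1 + 1 + 1 = 4

4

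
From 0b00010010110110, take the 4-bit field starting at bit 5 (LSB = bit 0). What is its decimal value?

5

v = 00010010110110
Shift right by 5: 000100101
Mask low 4 bits: 0101 = 5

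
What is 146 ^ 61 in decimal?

175

146 = 10010010
61 = 00111101
XOR → 10101111 = 175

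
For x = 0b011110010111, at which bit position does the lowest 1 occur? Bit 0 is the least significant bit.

0

0b011110010111 = 11110010111
Trailing zeros: 0, so the lowest set bit is bit 0 (value 1).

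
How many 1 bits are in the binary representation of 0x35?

0x35 = 110101
Count the 1s: 1 + 1 + 1 + 1 = 4

4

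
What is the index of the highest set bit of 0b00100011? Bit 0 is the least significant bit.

0b00100011 = 100011
The topmost 1 is at position 5 (since 2^5 = 32 ≤ 35 < 64).

5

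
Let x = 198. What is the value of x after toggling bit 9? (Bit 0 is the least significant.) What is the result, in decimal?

710

x = 00011000110
bit 9 is currently 0; toggle it via x ^ (1 << 9) = x ^ 512
→ 01011000110 = 710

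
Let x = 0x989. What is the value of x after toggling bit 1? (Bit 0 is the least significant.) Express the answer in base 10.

2443

x = 100110001001
bit 1 is currently 0; toggle it via x ^ (1 << 1) = x ^ 2
→ 100110001011 = 2443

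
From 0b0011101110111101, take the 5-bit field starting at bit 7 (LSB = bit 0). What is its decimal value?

v = 0011101110111101
Shift right by 7: 001110111
Mask low 5 bits: 10111 = 23

23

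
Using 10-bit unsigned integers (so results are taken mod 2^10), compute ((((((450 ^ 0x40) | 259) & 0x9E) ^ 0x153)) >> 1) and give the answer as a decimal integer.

232

450 = 0111000010
0x40 = 0001000000
→ ^ → 0110000010 = 386
259 = 0100000011
→ | → 0110000011 = 387
0x9E = 0010011110
→ & → 0010000010 = 130
0x153 = 0101010011
→ ^ → 0111010001 = 465
→ >> 1 → 0011101000 = 232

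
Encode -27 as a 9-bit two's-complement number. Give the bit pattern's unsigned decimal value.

485

27 in 9 bits: 000011011
Invert: 111100100
Add 1:  111100101 = 485
(Check: 2^9 - 27 = 512 - 27 = 485.)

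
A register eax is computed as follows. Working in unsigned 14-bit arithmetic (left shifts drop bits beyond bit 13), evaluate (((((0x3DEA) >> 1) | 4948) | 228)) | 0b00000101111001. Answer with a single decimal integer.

0x3DEA = 11110111101010
→ >> 1 → 01111011110101 = 7925
4948 = 01001101010100
→ | → 01111111110101 = 8181
228 = 00000011100100
→ | → 01111111110101 = 8181
0b00000101111001 = 00000101111001
→ | → 01111111111101 = 8189

8189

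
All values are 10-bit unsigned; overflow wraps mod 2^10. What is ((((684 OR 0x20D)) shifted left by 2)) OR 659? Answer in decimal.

684 = 1010101100
0x20D = 1000001101
→ OR → 1010101101 = 685
→ shifted left by 2 (mod 2^10) → 1010110100 = 692
659 = 1010010011
→ OR → 1010110111 = 695

695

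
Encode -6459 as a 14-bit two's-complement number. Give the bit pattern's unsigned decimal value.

9925

6459 in 14 bits: 01100100111011
Invert: 10011011000100
Add 1:  10011011000101 = 9925
(Check: 2^14 - 6459 = 16384 - 6459 = 9925.)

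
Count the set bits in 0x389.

0x389 = 1110001001
Count the 1s: 1 + 1 + 1 + 1 + 1 = 5

5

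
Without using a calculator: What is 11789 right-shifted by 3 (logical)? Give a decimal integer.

1473

11789 = 10111000001101
shift right by 3 → 00010111000001 = 1473
(equivalently, floor(11789 / 8))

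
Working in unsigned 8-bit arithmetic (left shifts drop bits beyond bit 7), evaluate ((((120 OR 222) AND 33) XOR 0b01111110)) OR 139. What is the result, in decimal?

120 = 01111000
222 = 11011110
→ OR → 11111110 = 254
33 = 00100001
→ AND → 00100000 = 32
0b01111110 = 01111110
→ XOR → 01011110 = 94
139 = 10001011
→ OR → 11011111 = 223

223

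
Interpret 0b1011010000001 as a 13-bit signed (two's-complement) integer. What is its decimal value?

-2431

pattern = 1011010000001 (MSB is 1 ⇒ negative)
Invert: 0100101111110, add 1 → 0100101111111 = 2431, so the value is -2431.
(Equivalently: 5761 - 2^13 = 5761 - 8192 = -2431.)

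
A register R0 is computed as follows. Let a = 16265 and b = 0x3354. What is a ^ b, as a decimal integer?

16265 = 11111110001001
0x3354 = 11001101010100
XOR → 00110011011101 = 3293

3293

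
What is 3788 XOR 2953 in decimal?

3788 = 111011001100
2953 = 101110001001
XOR → 010101000101 = 1349

1349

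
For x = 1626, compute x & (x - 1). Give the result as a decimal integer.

x = 11001011010 = 1626
x - 1 = 11001011001
AND   = 11001011000 = 1624
(x & (x - 1) clears the lowest set bit of x.)

1624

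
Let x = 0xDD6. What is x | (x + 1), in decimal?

x = 110111010110 = 3542
x + 1 = 110111010111
OR    = 110111010111 = 3543
(x | (x + 1) sets the lowest cleared bit.)

3543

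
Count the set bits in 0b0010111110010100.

8

n = 10111110010100
Count the 1s: 1 + 1 + 1 + 1 + 1 + 1 + 1 + 1 = 8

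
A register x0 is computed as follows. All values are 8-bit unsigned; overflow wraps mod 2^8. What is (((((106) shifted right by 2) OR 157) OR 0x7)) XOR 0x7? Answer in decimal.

106 = 01101010
→ shifted right by 2 → 00011010 = 26
157 = 10011101
→ OR → 10011111 = 159
0x7 = 00000111
→ OR → 10011111 = 159
0x7 = 00000111
→ XOR → 10011000 = 152

152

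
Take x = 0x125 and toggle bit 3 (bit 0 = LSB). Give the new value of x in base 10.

301

x = 0100100101
bit 3 is currently 0; toggle it via x ^ (1 << 3) = x ^ 8
→ 0100101101 = 301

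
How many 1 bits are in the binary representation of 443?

443 = 110111011
Count the 1s: 1 + 1 + 1 + 1 + 1 + 1 + 1 = 7

7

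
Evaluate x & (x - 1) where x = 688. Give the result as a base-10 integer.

x = 1010110000 = 688
x - 1 = 1010101111
AND   = 1010100000 = 672
(x & (x - 1) clears the lowest set bit of x.)

672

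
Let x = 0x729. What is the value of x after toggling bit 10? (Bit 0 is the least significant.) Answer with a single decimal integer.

809

x = 11100101001
bit 10 is currently 1; toggle it via x ^ (1 << 10) = x ^ 1024
→ 01100101001 = 809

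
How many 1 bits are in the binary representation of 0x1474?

0x1474 = 1010001110100
Count the 1s: 1 + 1 + 1 + 1 + 1 + 1 = 6

6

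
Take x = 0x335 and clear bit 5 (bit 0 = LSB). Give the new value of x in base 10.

789

x = 1100110101
bit 5 is currently 1; clear it via x & ~(1 << 5) = x & ~32
→ 1100010101 = 789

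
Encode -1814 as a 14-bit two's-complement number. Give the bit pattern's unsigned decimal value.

1814 in 14 bits: 00011100010110
Invert: 11100011101001
Add 1:  11100011101010 = 14570
(Check: 2^14 - 1814 = 16384 - 1814 = 14570.)

14570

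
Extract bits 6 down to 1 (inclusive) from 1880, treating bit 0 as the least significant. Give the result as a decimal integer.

44

v = 011101011000
Shift right by 1: 01110101100
Mask low 6 bits: 101100 = 44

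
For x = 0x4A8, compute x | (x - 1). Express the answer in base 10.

1199

x = 10010101000 = 1192
x - 1 = 10010100111
OR    = 10010101111 = 1199
(x | (x - 1) sets all bits below the lowest set bit.)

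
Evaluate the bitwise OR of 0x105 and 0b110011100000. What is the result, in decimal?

3557

0x105 = 000100000101
b = 110011100000
 OR → 110111100101 = 3557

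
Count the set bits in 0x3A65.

0x3A65 = 11101001100101
Count the 1s: 1 + 1 + 1 + 1 + 1 + 1 + 1 + 1 = 8

8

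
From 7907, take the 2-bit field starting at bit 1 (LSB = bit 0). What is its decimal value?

v = 1111011100011
Shift right by 1: 111101110001
Mask low 2 bits: 01 = 1

1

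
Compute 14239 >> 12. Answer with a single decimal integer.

14239 = 11011110011111
shift right by 12 → 00000000000011 = 3
(equivalently, floor(14239 / 4096))

3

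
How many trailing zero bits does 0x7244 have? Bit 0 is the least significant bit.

0x7244 = 111001001000100
Trailing zeros: 2, so the lowest set bit is bit 2 (value 4).

2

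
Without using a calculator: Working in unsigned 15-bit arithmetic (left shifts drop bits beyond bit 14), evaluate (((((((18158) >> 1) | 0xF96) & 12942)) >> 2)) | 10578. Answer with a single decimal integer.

10739

18158 = 100011011101110
→ >> 1 → 010001101110111 = 9079
0xF96 = 000111110010110
→ | → 010111111110111 = 12279
12942 = 011001010001110
→ & → 010001010000110 = 8838
→ >> 2 → 000100010100001 = 2209
10578 = 010100101010010
→ | → 010100111110011 = 10739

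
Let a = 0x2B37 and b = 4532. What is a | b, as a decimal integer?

15287

0x2B37 = 10101100110111
4532 = 01000110110100
 OR → 11101110110111 = 15287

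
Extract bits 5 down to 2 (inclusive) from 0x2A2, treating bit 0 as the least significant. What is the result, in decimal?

8

v = 0000001010100010
Shift right by 2: 00000010101000
Mask low 4 bits: 1000 = 8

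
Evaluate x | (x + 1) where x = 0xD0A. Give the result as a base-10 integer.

x = 110100001010 = 3338
x + 1 = 110100001011
OR    = 110100001011 = 3339
(x | (x + 1) sets the lowest cleared bit.)

3339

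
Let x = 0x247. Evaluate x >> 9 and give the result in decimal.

0x247 = 1001000111
shift right by 9 → 0000000001 = 1
(equivalently, floor(583 / 512))

1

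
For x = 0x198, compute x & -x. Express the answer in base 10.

8

x = 110011000 = 408
-x (two's complement) = …001101000
AND   = 000001000 = 8
(x & -x isolates the lowest set bit of x.)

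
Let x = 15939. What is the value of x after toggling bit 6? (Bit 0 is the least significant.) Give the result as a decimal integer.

15875

x = 11111001000011
bit 6 is currently 1; toggle it via x ^ (1 << 6) = x ^ 64
→ 11111000000011 = 15875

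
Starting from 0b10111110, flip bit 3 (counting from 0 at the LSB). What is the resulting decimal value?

182

x = 10111110
bit 3 is currently 1; toggle it via x ^ (1 << 3) = x ^ 8
→ 10110110 = 182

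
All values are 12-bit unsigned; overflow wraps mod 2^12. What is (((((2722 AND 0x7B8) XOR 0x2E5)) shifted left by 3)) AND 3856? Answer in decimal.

512

2722 = 101010100010
0x7B8 = 011110111000
→ AND → 001010100000 = 672
0x2E5 = 001011100101
→ XOR → 000001000101 = 69
→ shifted left by 3 (mod 2^12) → 001000101000 = 552
3856 = 111100010000
→ AND → 001000000000 = 512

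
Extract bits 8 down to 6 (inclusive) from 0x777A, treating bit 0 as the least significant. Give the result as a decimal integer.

5

v = 111011101111010
Shift right by 6: 111011101
Mask low 3 bits: 101 = 5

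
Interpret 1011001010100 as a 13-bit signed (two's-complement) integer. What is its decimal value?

pattern = 1011001010100 (MSB is 1 ⇒ negative)
Invert: 0100110101011, add 1 → 0100110101100 = 2476, so the value is -2476.
(Equivalently: 5716 - 2^13 = 5716 - 8192 = -2476.)

-2476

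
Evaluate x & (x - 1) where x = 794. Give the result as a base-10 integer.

x = 1100011010 = 794
x - 1 = 1100011001
AND   = 1100011000 = 792
(x & (x - 1) clears the lowest set bit of x.)

792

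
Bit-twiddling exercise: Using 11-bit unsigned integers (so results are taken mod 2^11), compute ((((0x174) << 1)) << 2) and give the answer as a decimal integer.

0x174 = 00101110100
→ << 1 (mod 2^11) → 01011101000 = 744
→ << 2 (mod 2^11) → 01110100000 = 928

928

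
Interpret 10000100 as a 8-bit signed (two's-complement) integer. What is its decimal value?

-124

pattern = 10000100 (MSB is 1 ⇒ negative)
Invert: 01111011, add 1 → 01111100 = 124, so the value is -124.
(Equivalently: 132 - 2^8 = 132 - 256 = -124.)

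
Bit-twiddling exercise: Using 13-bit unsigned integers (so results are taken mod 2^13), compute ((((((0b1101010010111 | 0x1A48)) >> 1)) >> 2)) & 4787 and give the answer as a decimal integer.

0b1101010010111 = 1101010010111
0x1A48 = 1101001001000
→ | → 1101011011111 = 6879
→ >> 1 → 0110101101111 = 3439
→ >> 2 → 0001101011011 = 859
4787 = 1001010110011
→ & → 0001000010011 = 531

531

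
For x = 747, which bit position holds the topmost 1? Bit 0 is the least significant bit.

9

747 = 1011101011
The topmost 1 is at position 9 (since 2^9 = 512 ≤ 747 < 1024).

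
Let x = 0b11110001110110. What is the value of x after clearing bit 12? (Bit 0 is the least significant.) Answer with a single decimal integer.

x = 11110001110110
bit 12 is currently 1; clear it via x & ~(1 << 12) = x & ~4096
→ 10110001110110 = 11382

11382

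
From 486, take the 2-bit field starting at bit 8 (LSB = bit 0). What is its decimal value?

1

v = 00111100110
Shift right by 8: 001
Mask low 2 bits: 01 = 1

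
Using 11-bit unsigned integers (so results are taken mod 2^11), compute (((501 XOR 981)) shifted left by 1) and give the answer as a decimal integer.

1088

501 = 00111110101
981 = 01111010101
→ XOR → 01000100000 = 544
→ shifted left by 1 (mod 2^11) → 10001000000 = 1088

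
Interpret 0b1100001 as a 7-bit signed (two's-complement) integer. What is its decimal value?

pattern = 1100001 (MSB is 1 ⇒ negative)
Invert: 0011110, add 1 → 0011111 = 31, so the value is -31.
(Equivalently: 97 - 2^7 = 97 - 128 = -31.)

-31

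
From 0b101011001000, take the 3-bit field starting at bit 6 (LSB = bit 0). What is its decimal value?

v = 101011001000
Shift right by 6: 101011
Mask low 3 bits: 011 = 3

3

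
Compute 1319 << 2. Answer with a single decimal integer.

5276

1319 = 0010100100111
shift left by 2 → 1010010011100 = 5276
(equivalently, 1319 × 2^2 = 1319 × 4)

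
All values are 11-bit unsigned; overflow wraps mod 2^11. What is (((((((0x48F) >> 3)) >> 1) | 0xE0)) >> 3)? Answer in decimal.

29

0x48F = 10010001111
→ >> 3 → 00010010001 = 145
→ >> 1 → 00001001000 = 72
0xE0 = 00011100000
→ | → 00011101000 = 232
→ >> 3 → 00000011101 = 29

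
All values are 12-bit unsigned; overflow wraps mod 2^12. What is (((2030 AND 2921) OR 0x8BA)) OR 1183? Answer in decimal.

2030 = 011111101110
2921 = 101101101001
→ AND → 001101101000 = 872
0x8BA = 100010111010
→ OR → 101111111010 = 3066
1183 = 010010011111
→ OR → 111111111111 = 4095

4095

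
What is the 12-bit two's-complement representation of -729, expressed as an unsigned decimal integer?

729 in 12 bits: 001011011001
Invert: 110100100110
Add 1:  110100100111 = 3367
(Check: 2^12 - 729 = 4096 - 729 = 3367.)

3367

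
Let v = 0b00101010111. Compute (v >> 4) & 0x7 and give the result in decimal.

5

v = 00101010111
Shift right by 4: 0010101
Mask low 3 bits: 101 = 5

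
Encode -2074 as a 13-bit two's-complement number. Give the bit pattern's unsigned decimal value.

2074 in 13 bits: 0100000011010
Invert: 1011111100101
Add 1:  1011111100110 = 6118
(Check: 2^13 - 2074 = 8192 - 2074 = 6118.)

6118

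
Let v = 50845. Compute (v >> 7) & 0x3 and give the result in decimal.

1

v = 1100011010011101
Shift right by 7: 110001101
Mask low 2 bits: 01 = 1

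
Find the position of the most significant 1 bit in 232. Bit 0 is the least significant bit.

232 = 11101000
The topmost 1 is at position 7 (since 2^7 = 128 ≤ 232 < 256).

7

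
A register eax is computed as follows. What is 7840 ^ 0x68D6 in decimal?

30326

7840 = 001111010100000
0x68D6 = 110100011010110
XOR → 111011001110110 = 30326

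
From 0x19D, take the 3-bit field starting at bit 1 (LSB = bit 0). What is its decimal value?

v = 00110011101
Shift right by 1: 0011001110
Mask low 3 bits: 110 = 6

6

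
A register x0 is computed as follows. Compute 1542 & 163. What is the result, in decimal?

1542 = 11000000110
163 = 00010100011
AND → 00000000010 = 2

2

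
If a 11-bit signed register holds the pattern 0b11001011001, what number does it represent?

pattern = 11001011001 (MSB is 1 ⇒ negative)
Invert: 00110100110, add 1 → 00110100111 = 423, so the value is -423.
(Equivalently: 1625 - 2^11 = 1625 - 2048 = -423.)

-423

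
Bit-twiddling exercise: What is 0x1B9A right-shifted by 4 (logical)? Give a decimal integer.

441

0x1B9A = 1101110011010
shift right by 4 → 0000110111001 = 441
(equivalently, floor(7066 / 16))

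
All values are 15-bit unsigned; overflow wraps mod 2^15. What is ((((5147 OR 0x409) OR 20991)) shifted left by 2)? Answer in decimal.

5147 = 001010000011011
0x409 = 000010000001001
→ OR → 001010000011011 = 5147
20991 = 101000111111111
→ OR → 101010111111111 = 22015
→ shifted left by 2 (mod 2^15) → 101011111111100 = 22524

22524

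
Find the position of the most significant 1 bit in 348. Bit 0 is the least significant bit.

8

348 = 101011100
The topmost 1 is at position 8 (since 2^8 = 256 ≤ 348 < 512).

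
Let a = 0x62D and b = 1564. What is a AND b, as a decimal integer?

0x62D = 11000101101
1564 = 11000011100
AND → 11000001100 = 1548

1548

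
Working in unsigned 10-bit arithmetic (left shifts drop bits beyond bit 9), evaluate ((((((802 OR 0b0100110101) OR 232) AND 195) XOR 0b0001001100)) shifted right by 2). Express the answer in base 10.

35

802 = 1100100010
0b0100110101 = 0100110101
→ OR → 1100110111 = 823
232 = 0011101000
→ OR → 1111111111 = 1023
195 = 0011000011
→ AND → 0011000011 = 195
0b0001001100 = 0001001100
→ XOR → 0010001111 = 143
→ shifted right by 2 → 0000100011 = 35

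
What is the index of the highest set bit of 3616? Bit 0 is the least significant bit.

11

3616 = 111000100000
The topmost 1 is at position 11 (since 2^11 = 2048 ≤ 3616 < 4096).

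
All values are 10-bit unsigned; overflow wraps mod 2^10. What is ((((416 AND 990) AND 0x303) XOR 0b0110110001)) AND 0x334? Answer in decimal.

416 = 0110100000
990 = 1111011110
→ AND → 0110000000 = 384
0x303 = 1100000011
→ AND → 0100000000 = 256
0b0110110001 = 0110110001
→ XOR → 0010110001 = 177
0x334 = 1100110100
→ AND → 0000110000 = 48

48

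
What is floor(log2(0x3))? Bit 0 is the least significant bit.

1

0x3 = 11
The topmost 1 is at position 1 (since 2^1 = 2 ≤ 3 < 4).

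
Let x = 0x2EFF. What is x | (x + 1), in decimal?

12287

x = 10111011111111 = 12031
x + 1 = 10111100000000
OR    = 10111111111111 = 12287
(x | (x + 1) sets the lowest cleared bit.)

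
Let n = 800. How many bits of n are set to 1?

800 = 1100100000
Count the 1s: 1 + 1 + 1 = 3

3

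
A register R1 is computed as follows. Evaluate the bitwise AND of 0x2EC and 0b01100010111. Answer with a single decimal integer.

516

0x2EC = 1011101100
b = 1100010111
AND → 1000000100 = 516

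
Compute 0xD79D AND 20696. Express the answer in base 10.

0xD79D = 1101011110011101
20696 = 0101000011011000
AND → 0101000010011000 = 20632

20632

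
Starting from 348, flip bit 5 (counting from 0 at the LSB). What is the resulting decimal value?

x = 101011100
bit 5 is currently 0; toggle it via x ^ (1 << 5) = x ^ 32
→ 101111100 = 380

380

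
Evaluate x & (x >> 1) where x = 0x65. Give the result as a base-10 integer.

x = 1100101 = 101
x>>1 = 0110010
AND  = 0100000 = 32
(x & (x >> 1) has a 1 wherever x has two consecutive 1 bits.)

32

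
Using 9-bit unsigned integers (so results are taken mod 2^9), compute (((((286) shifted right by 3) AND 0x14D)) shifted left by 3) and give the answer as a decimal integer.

8

286 = 100011110
→ shifted right by 3 → 000100011 = 35
0x14D = 101001101
→ AND → 000000001 = 1
→ shifted left by 3 (mod 2^9) → 000001000 = 8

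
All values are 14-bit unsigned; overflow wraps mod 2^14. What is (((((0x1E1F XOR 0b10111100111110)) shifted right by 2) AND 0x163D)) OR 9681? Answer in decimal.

9689

0x1E1F = 01111000011111
0b10111100111110 = 10111100111110
→ XOR → 11000100100001 = 12577
→ shifted right by 2 → 00110001001000 = 3144
0x163D = 01011000111101
→ AND → 00010000001000 = 1032
9681 = 10010111010001
→ OR → 10010111011001 = 9689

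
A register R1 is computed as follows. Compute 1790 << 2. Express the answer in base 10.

7160

1790 = 0011011111110
shift left by 2 → 1101111111000 = 7160
(equivalently, 1790 × 2^2 = 1790 × 4)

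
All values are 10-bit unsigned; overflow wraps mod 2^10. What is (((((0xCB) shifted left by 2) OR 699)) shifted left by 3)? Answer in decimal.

504

0xCB = 0011001011
→ shifted left by 2 (mod 2^10) → 1100101100 = 812
699 = 1010111011
→ OR → 1110111111 = 959
→ shifted left by 3 (mod 2^10) → 0111111000 = 504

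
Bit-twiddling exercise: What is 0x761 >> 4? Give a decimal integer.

0x761 = 11101100001
shift right by 4 → 00001110110 = 118
(equivalently, floor(1889 / 16))

118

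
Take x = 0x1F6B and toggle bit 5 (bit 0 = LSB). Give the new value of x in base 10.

x = 01111101101011
bit 5 is currently 1; toggle it via x ^ (1 << 5) = x ^ 32
→ 01111101001011 = 8011

8011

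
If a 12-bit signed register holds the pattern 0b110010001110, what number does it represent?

pattern = 110010001110 (MSB is 1 ⇒ negative)
Invert: 001101110001, add 1 → 001101110010 = 882, so the value is -882.
(Equivalently: 3214 - 2^12 = 3214 - 4096 = -882.)

-882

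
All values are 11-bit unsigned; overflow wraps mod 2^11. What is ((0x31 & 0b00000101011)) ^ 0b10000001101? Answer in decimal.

0x31 = 00000110001
0b00000101011 = 00000101011
→ & → 00000100001 = 33
0b10000001101 = 10000001101
→ ^ → 10000101100 = 1068

1068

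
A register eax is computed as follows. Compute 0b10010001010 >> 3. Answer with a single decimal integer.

x = 10010001010
shift right by 3 → 00010010001 = 145
(equivalently, floor(1162 / 8))

145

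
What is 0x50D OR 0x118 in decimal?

1309

0x50D = 10100001101
0x118 = 00100011000
 OR → 10100011101 = 1309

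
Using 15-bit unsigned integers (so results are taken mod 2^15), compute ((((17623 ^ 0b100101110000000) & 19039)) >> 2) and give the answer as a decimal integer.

17623 = 100010011010111
0b100101110000000 = 100101110000000
→ ^ → 000111101010111 = 3927
19039 = 100101001011111
→ & → 000101001010111 = 2647
→ >> 2 → 000001010010101 = 661

661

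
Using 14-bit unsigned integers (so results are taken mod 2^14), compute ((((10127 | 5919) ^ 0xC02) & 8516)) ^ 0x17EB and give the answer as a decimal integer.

10127 = 10011110001111
5919 = 01011100011111
→ | → 11011110011111 = 14239
0xC02 = 00110000000010
→ ^ → 11101110011101 = 15261
8516 = 10000101000100
→ & → 10000100000100 = 8452
0x17EB = 01011111101011
→ ^ → 11011011101111 = 14063

14063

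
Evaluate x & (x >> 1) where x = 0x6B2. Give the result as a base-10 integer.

528

x = 11010110010 = 1714
x>>1 = 01101011001
AND  = 01000010000 = 528
(x & (x >> 1) has a 1 wherever x has two consecutive 1 bits.)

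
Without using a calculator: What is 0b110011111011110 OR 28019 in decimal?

28671

a = 110011111011110
28019 = 110110101110011
 OR → 110111111111111 = 28671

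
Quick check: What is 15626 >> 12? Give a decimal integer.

3

15626 = 11110100001010
shift right by 12 → 00000000000011 = 3
(equivalently, floor(15626 / 4096))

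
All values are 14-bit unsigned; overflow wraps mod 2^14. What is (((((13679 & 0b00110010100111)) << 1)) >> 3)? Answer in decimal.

13679 = 11010101101111
0b00110010100111 = 00110010100111
→ & → 00010000100111 = 1063
→ << 1 (mod 2^14) → 00100001001110 = 2126
→ >> 3 → 00000100001001 = 265

265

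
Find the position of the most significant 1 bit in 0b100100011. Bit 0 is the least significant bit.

8

0b100100011 = 100100011
The topmost 1 is at position 8 (since 2^8 = 256 ≤ 291 < 512).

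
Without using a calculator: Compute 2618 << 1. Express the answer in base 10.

5236

2618 = 0101000111010
shift left by 1 → 1010001110100 = 5236
(equivalently, 2618 × 2^1 = 2618 × 2)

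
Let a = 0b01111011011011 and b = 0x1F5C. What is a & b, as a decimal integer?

a = 1111011011011
0x1F5C = 1111101011100
AND → 1111001011000 = 7768

7768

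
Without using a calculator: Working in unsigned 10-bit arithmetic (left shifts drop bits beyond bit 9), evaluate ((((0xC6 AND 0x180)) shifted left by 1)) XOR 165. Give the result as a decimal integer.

421

0xC6 = 0011000110
0x180 = 0110000000
→ AND → 0010000000 = 128
→ shifted left by 1 (mod 2^10) → 0100000000 = 256
165 = 0010100101
→ XOR → 0110100101 = 421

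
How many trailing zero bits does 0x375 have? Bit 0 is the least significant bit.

0x375 = 1101110101
Trailing zeros: 0, so the lowest set bit is bit 0 (value 1).

0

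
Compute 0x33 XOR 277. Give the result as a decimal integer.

0x33 = 000110011
277 = 100010101
XOR → 100100110 = 294

294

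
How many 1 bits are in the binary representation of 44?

3

44 = 101100
Count the 1s: 1 + 1 + 1 = 3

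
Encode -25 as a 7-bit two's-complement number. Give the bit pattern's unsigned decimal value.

103

25 in 7 bits: 0011001
Invert: 1100110
Add 1:  1100111 = 103
(Check: 2^7 - 25 = 128 - 25 = 103.)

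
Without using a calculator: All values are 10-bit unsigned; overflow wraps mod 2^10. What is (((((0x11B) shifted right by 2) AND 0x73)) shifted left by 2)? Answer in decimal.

0x11B = 0100011011
→ shifted right by 2 → 0001000110 = 70
0x73 = 0001110011
→ AND → 0001000010 = 66
→ shifted left by 2 (mod 2^10) → 0100001000 = 264

264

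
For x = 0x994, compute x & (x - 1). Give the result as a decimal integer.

x = 100110010100 = 2452
x - 1 = 100110010011
AND   = 100110010000 = 2448
(x & (x - 1) clears the lowest set bit of x.)

2448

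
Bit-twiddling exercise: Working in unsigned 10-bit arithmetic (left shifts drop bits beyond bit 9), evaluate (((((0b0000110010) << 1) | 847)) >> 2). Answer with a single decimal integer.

0b0000110010 = 0000110010
→ << 1 (mod 2^10) → 0001100100 = 100
847 = 1101001111
→ | → 1101101111 = 879
→ >> 2 → 0011011011 = 219

219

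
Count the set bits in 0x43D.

6

0x43D = 10000111101
Count the 1s: 1 + 1 + 1 + 1 + 1 + 1 = 6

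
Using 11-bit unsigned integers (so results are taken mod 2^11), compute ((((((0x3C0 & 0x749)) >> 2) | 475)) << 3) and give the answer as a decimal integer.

0x3C0 = 01111000000
0x749 = 11101001001
→ & → 01101000000 = 832
→ >> 2 → 00011010000 = 208
475 = 00111011011
→ | → 00111011011 = 475
→ << 3 (mod 2^11) → 11011011000 = 1752

1752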